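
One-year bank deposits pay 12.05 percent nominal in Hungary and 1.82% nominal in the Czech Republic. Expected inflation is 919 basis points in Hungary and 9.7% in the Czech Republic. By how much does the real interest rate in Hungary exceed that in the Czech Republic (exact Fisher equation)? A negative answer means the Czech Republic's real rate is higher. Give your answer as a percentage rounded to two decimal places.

9.80%

Hungary: (1 + 0.1205)/(1 + 0.0919) − 1 = 2.6193%
The Czech Republic: (1 + 0.0182)/(1 + 0.0970) − 1 = -7.1832%
Differential = 2.6193% − (-7.1832%) = 9.8025% → 9.80%.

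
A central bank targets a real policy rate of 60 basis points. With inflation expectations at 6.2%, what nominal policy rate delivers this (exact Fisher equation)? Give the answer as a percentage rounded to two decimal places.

(1 + i) = (1 + r)(1 + π) = 1.00600 × 1.06200 = 1.068372
i = 1.068372 − 1, so the required nominal rate is 6.84%.

6.84%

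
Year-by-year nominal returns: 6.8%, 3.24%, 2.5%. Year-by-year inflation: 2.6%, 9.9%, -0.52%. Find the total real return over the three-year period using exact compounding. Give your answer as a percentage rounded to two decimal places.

Nominal growth factor = 1.0680 × 1.0324 × 1.0250 = 1.130168
Price-level growth factor = 1.0260 × 1.0990 × 0.9948 = 1.121711
Real growth factor = 1.130168 / 1.121711 = 1.007540
Total real return = 1.007540 − 1 → 0.75%.

0.75%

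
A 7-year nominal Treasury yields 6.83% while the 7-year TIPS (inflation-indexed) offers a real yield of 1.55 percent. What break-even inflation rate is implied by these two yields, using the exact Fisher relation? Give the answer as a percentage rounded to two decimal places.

(1 + π) = (1 + i)/(1 + r) = 1.06830 / 1.01550 = 1.051994
Break-even inflation = 1.051994 − 1 → 5.20%.

5.20%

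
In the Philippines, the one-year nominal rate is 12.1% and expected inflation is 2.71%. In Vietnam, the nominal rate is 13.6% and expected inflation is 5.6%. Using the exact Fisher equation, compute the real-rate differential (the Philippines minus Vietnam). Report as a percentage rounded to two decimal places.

The Philippines: (1 + 0.1210)/(1 + 0.0271) − 1 = 9.1422%
Vietnam: (1 + 0.1360)/(1 + 0.0560) − 1 = 7.5758%
Differential = 9.1422% − 7.5758% = 1.5665% → 1.57%.

1.57%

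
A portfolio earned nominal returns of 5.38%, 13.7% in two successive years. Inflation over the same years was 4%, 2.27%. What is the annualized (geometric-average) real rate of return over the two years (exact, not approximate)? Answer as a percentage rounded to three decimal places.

Nominal growth factor = 1.0538 × 1.1370 = 1.19817060
Price-level growth factor = 1.0400 × 1.0227 = 1.06360800
Real growth factor = 1.19817060 / 1.06360800 = 1.12651522
Annualized real rate = 1.12651522^(1/2) − 1 = 6.1374% → 6.137%.

6.137%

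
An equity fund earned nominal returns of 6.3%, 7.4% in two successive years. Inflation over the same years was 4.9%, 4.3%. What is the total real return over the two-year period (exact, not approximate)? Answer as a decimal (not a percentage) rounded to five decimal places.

0.04346

Compound the nominal returns: 1.0630 × 1.0740 = 1.1416620.
Compound inflation: 1.0490 × 1.0430 = 1.0941070.
Deflate: 1.1416620 / 1.0941070 = 1.0434647.
Total real return = 1.0434647 − 1 → 0.04346.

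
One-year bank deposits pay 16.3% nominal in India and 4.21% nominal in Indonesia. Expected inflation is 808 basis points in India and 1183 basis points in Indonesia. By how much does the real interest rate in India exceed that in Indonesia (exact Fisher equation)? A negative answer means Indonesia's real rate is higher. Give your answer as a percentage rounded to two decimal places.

14.42%

India: (1 + 0.1630)/(1 + 0.0808) − 1 = 7.6055%
Indonesia: (1 + 0.0421)/(1 + 0.1183) − 1 = -6.8139%
Differential = 7.6055% − (-6.8139%) = 14.4194% → 14.42%.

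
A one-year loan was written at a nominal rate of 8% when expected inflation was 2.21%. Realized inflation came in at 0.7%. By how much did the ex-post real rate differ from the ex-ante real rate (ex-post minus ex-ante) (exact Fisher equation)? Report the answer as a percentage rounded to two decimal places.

1.58%

Ex-ante: (1 + 0.0800)/(1 + 0.0221) − 1 = 5.6648%
Ex-post: (1 + 0.0800)/(1 + 0.0070) − 1 = 7.2493%
Difference (ex-post − ex-ante) = 1.5844% → 1.58%.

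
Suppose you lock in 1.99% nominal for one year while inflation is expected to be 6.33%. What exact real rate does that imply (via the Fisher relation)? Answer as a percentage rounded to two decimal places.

By the Fisher relation, 1 + r = (1 + i)/(1 + π).
1 + r = 1.01990 / 1.06330 = 0.959184
r = 0.959184 − 1 = -4.0816%, i.e. -4.08%.

-4.08%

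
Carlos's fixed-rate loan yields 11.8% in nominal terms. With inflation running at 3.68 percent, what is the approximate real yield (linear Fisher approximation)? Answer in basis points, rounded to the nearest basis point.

812 basis points

r ≈ i − π = 11.8% − 3.68% = 812 basis points.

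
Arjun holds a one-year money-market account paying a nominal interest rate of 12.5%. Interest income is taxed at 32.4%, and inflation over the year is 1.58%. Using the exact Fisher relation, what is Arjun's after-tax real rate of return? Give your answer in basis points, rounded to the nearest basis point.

676 basis points

After-tax nominal return = 12.5% × (1 − 0.324) = 8.4500%.
1 + r = 1.08450 / 1.01580 = 1.067631
After-tax real rate = 1.067631 − 1 → 676 basis points.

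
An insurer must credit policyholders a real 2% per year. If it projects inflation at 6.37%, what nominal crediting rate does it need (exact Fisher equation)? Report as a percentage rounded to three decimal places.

8.497%

(1 + i) = (1 + r)(1 + π) = 1.02000 × 1.06370 = 1.084974
i = 1.084974 − 1, so the required nominal rate is 8.497%.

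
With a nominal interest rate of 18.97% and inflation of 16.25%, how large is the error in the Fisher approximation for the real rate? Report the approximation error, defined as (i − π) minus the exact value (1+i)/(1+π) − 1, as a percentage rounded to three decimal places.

0.380%

Approximate: r ≈ 18.970% − 16.250% = 2.7200%
Exact: (1 + 0.1897)/(1 + 0.1625) − 1 = 2.3398%
Error = 2.7200% − 2.3398% = 0.3802% → 0.380%.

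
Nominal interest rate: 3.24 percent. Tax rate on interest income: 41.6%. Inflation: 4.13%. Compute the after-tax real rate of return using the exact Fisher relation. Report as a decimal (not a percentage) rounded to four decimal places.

-0.0215

After-tax nominal return = 3.24% × (1 − 0.416) = 1.89216%.
1 + r = 1.0189216 / 1.04130 = 0.978509
After-tax real rate = 0.978509 − 1 → -0.0215.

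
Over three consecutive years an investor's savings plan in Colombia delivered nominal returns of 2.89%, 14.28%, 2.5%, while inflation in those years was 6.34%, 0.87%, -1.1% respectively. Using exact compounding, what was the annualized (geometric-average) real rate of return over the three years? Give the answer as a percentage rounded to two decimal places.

Nominal growth factor = 1.0289 × 1.1428 × 1.0250 = 1.20522259
Price-level growth factor = 1.0634 × 1.0087 × 0.9890 = 1.06085241
Real growth factor = 1.20522259 / 1.06085241 = 1.13608885
Annualized real rate = 1.13608885^(1/3) − 1 = 4.3448% → 4.34%.

4.34%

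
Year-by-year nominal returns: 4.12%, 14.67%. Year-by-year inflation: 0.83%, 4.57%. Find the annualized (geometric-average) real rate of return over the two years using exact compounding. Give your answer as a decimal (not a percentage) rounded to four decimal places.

0.0641

Compound the nominal returns: 1.0412 × 1.1467 = 1.19394404.
Compound inflation: 1.0083 × 1.0457 = 1.05437931.
Deflate: 1.19394404 / 1.05437931 = 1.13236672.
Annualized real rate = 1.13236672^(1/2) − 1 = 6.4127% → 0.0641.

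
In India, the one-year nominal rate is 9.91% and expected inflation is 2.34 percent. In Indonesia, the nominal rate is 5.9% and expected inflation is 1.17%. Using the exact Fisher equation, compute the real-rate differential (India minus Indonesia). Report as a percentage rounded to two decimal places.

2.72%

India: (1 + 0.0991)/(1 + 0.0234) − 1 = 7.3969%
Indonesia: (1 + 0.0590)/(1 + 0.0117) − 1 = 4.6753%
Differential = 7.3969% − 4.6753% = 2.7216% → 2.72%.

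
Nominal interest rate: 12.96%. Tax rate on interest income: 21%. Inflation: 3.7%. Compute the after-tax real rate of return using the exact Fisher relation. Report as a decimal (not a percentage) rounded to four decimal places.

0.0631

After-tax nominal return = 12.96% × (1 − 0.21) = 10.2384%.
1 + r = 1.102384 / 1.03700 = 1.063051
After-tax real rate = 1.063051 − 1 → 0.0631.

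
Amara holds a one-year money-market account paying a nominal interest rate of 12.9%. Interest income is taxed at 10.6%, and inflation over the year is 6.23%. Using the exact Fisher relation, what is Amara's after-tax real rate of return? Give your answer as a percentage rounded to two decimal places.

4.99%

After-tax nominal return = 12.9% × (1 − 0.106) = 11.5326%.
1 + r = 1.115326 / 1.06230 = 1.049916
After-tax real rate = 1.049916 − 1 → 4.99%.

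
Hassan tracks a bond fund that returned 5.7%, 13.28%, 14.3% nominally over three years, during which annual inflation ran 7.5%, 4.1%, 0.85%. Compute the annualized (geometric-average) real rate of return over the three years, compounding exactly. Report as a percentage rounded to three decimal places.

6.638%

Compound the nominal returns: 1.0570 × 1.1328 × 1.1430 = 1.36859345.
Compound inflation: 1.0750 × 1.0410 × 1.0085 = 1.12858714.
Deflate: 1.36859345 / 1.12858714 = 1.21266086.
Annualized real rate = 1.21266086^(1/3) − 1 = 6.6383% → 6.638%.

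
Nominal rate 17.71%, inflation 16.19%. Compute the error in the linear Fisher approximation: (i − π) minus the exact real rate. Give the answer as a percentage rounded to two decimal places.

0.21%

Approximate: r ≈ 17.710% − 16.190% = 1.5200%
Exact: (1 + 0.1771)/(1 + 0.1619) − 1 = 1.3082%
Error = 1.5200% − 1.3082% = 0.2118% → 0.21%.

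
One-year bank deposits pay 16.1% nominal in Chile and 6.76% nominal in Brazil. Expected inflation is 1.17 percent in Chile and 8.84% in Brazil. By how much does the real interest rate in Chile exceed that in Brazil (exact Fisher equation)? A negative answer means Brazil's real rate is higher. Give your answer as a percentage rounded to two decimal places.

Chile: (1 + 0.1610)/(1 + 0.0117) − 1 = 14.7573%
Brazil: (1 + 0.0676)/(1 + 0.0884) − 1 = -1.9111%
Differential = 14.7573% − (-1.9111%) = 16.6684% → 16.67%.

16.67%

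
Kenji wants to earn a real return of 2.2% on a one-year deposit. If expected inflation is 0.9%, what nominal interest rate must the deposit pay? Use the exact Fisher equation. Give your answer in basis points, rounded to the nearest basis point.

(1 + i) = (1 + r)(1 + π) = 1.02200 × 1.00900 = 1.031198
i = 1.031198 − 1, so the required nominal rate is 312 basis points.

312 basis points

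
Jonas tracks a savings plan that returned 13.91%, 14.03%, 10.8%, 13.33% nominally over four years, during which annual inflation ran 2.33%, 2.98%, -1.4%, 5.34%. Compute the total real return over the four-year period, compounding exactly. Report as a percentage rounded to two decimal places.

Compound the nominal returns: 1.1391 × 1.1403 × 1.1080 × 1.1333 = 1.631044.
Compound inflation: 1.0233 × 1.0298 × 0.9860 × 1.0534 = 1.094526.
Deflate: 1.631044 / 1.094526 = 1.490183.
Total real return = 1.490183 − 1 → 49.02%.

49.02%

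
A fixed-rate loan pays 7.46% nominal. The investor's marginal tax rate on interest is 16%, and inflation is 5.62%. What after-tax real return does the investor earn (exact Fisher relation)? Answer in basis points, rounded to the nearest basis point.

61 basis points

After-tax nominal return = 7.46% × (1 − 0.16) = 6.2664%.
1 + r = 1.062664 / 1.05620 = 1.006120
After-tax real rate = 1.006120 − 1 → 61 basis points.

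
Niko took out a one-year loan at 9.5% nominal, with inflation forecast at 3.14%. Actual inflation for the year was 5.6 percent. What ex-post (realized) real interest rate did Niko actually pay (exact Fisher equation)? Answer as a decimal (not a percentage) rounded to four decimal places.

Ex-post: (1 + 0.0950)/(1 + 0.0560) − 1 = 3.6932%
So the realized real rate is 0.0369.

0.0369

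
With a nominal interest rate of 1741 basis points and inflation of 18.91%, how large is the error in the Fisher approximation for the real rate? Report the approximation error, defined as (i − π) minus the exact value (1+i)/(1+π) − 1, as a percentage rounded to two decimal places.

-0.24%

Approximate: r ≈ 17.410% − 18.910% = -1.5000%
Exact: (1 + 0.1741)/(1 + 0.1891) − 1 = -1.2615%
Error = -1.5000% − (-1.2615%) = -0.2385% → -0.24%.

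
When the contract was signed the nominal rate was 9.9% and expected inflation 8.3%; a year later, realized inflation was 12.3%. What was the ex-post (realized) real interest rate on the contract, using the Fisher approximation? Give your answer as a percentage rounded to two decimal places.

Ex-post: 9.9% − 12.3% = -2.400%
So the realized real rate is -2.40%.

-2.40%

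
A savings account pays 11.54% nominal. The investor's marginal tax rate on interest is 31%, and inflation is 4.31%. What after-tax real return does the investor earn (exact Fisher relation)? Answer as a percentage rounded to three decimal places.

After-tax nominal return = 11.54% × (1 − 0.31) = 7.9626%.
1 + r = 1.079626 / 1.04310 = 1.035017
After-tax real rate = 1.035017 − 1 → 3.502%.

3.502%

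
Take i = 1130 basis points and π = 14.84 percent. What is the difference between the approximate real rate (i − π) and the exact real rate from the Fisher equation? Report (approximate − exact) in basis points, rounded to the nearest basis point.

Approximate: r ≈ 11.300% − 14.840% = -3.5400%
Exact: (1 + 0.1130)/(1 + 0.1484) − 1 = -3.0825%
Error = -3.5400% − (-3.0825%) = -0.4575% → -46 basis points.

-46 basis points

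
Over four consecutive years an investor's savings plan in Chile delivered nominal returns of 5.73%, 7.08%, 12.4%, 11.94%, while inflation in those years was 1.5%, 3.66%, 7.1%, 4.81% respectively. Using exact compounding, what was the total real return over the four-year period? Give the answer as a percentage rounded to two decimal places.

20.61%

Compound the nominal returns: 1.0573 × 1.0708 × 1.1240 × 1.1194 = 1.424486.
Compound inflation: 1.0150 × 1.0366 × 1.0710 × 1.0481 = 1.181053.
Deflate: 1.424486 / 1.181053 = 1.206115.
Total real return = 1.206115 − 1 → 20.61%.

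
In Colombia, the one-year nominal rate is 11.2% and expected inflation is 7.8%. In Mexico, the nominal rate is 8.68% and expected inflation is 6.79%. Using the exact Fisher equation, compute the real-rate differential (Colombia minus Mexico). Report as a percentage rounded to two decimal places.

1.38%

Colombia: (1 + 0.1120)/(1 + 0.0780) − 1 = 3.1540%
Mexico: (1 + 0.0868)/(1 + 0.0679) − 1 = 1.7698%
Differential = 3.1540% − 1.7698% = 1.3842% → 1.38%.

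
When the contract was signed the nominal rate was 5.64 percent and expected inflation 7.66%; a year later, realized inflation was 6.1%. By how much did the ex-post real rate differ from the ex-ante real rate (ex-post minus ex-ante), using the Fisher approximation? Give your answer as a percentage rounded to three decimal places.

Ex-ante: 5.64% − 7.66% = -2.020%
Ex-post: 5.64% − 6.1% = -0.460%
Difference (ex-post − ex-ante) = 1.5600% → 1.560%.

1.560%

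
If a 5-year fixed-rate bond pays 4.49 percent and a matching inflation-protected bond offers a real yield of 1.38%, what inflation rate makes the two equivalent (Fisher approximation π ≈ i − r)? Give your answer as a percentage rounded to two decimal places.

π ≈ i − r = 4.49% − 1.38% → 3.11%.

3.11%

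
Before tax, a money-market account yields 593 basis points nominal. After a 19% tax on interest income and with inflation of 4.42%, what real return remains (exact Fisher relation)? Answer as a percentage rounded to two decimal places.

After-tax nominal return = 5.93% × (1 − 0.19) = 4.8033%.
1 + r = 1.048033 / 1.04420 = 1.003671
After-tax real rate = 1.003671 − 1 → 0.37%.

0.37%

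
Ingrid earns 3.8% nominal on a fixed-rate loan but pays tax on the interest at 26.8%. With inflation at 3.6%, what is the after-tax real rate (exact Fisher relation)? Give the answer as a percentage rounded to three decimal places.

-0.790%

After-tax nominal return = 3.8% × (1 − 0.268) = 2.7816%.
1 + r = 1.027816 / 1.03600 = 0.992100
After-tax real rate = 0.992100 − 1 → -0.790%.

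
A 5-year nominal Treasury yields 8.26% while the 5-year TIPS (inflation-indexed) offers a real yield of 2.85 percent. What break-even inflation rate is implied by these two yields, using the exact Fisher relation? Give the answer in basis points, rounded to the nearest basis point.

526 basis points

(1 + π) = (1 + i)/(1 + r) = 1.08260 / 1.02850 = 1.052601
Break-even inflation = 1.052601 − 1 → 526 basis points.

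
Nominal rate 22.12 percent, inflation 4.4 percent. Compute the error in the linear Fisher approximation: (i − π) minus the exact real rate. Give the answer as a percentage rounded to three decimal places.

0.747%

Approximate: r ≈ 22.120% − 4.400% = 17.7200%
Exact: (1 + 0.2212)/(1 + 0.0440) − 1 = 16.9732%
Error = 17.7200% − 16.9732% = 0.7468% → 0.747%.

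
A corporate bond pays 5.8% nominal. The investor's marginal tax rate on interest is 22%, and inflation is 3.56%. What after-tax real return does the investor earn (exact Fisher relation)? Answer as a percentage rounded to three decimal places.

After-tax nominal return = 5.8% × (1 − 0.22) = 4.5240%.
1 + r = 1.04524 / 1.03560 = 1.009309
After-tax real rate = 1.009309 − 1 → 0.931%.

0.931%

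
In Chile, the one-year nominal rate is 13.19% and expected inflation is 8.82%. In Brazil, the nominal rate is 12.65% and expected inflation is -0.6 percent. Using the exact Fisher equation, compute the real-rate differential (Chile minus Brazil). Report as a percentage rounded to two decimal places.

Chile: (1 + 0.1319)/(1 + 0.0882) − 1 = 4.0158%
Brazil: (1 + 0.1265)/(1 − 0.0060) − 1 = 13.3300%
Differential = 4.0158% − 13.3300% = -9.3142% → -9.31%.

-9.31%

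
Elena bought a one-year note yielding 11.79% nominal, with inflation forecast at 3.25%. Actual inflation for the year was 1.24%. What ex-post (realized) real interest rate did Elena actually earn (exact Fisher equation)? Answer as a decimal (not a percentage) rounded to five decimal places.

0.10421

Ex-post: (1 + 0.1179)/(1 + 0.0124) − 1 = 10.4208%
So the realized real rate is 0.10421.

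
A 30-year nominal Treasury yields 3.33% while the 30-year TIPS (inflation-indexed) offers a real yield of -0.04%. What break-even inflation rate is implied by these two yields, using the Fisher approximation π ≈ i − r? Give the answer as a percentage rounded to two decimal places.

π ≈ i − r = 3.33% − (-0.04%) → 3.37%.

3.37%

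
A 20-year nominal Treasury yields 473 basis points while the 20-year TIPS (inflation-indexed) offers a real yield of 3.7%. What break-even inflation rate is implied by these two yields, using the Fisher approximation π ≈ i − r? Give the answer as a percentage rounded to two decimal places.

π ≈ i − r = 4.73% − 3.7% → 1.03%.

1.03%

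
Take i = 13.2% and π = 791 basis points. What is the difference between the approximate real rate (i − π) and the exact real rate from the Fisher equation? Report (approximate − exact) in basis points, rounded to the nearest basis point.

Approximate: r ≈ 13.200% − 7.910% = 5.2900%
Exact: (1 + 0.1320)/(1 + 0.0791) − 1 = 4.9022%
Error = 5.2900% − 4.9022% = 0.3878% → 39 basis points.

39 basis points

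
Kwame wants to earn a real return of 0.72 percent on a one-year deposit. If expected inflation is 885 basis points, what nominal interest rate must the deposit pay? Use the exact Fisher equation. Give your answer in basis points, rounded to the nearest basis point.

(1 + i) = (1 + r)(1 + π) = 1.00720 × 1.08850 = 1.0963372
i = 1.0963372 − 1, so the required nominal rate is 963 basis points.

963 basis points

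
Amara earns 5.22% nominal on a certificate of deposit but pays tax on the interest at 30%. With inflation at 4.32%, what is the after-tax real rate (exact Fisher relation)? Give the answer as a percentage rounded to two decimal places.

-0.64%

After-tax nominal return = 5.22% × (1 − 0.3) = 3.6540%.
1 + r = 1.03654 / 1.04320 = 0.993616
After-tax real rate = 0.993616 − 1 → -0.64%.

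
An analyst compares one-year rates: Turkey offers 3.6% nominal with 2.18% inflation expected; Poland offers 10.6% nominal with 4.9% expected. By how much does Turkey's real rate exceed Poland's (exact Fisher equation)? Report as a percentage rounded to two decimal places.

-4.04%

Turkey: (1 + 0.0360)/(1 + 0.0218) − 1 = 1.3897%
Poland: (1 + 0.1060)/(1 + 0.0490) − 1 = 5.4337%
Differential = 1.3897% − 5.4337% = -4.0440% → -4.04%.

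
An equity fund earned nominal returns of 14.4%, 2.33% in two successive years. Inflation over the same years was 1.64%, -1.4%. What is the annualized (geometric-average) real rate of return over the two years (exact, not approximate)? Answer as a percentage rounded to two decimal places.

8.08%

Nominal growth factor = 1.1440 × 1.0233 = 1.17065520
Price-level growth factor = 1.0164 × 0.9860 = 1.00217040
Real growth factor = 1.17065520 / 1.00217040 = 1.16811991
Annualized real rate = 1.16811991^(1/2) − 1 = 8.0796% → 8.08%.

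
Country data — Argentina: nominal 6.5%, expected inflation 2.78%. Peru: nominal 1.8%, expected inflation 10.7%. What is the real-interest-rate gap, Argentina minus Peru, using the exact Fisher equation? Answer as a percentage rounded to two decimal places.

11.66%

Argentina: (1 + 0.0650)/(1 + 0.0278) − 1 = 3.6194%
Peru: (1 + 0.0180)/(1 + 0.1070) − 1 = -8.0397%
Differential = 3.6194% − (-8.0397%) = 11.6591% → 11.66%.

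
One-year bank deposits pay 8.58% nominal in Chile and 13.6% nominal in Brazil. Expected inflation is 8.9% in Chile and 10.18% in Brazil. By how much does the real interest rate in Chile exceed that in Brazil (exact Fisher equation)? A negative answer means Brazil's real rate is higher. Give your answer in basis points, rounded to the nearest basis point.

Chile: (1 + 0.0858)/(1 + 0.0890) − 1 = -0.2938%
Brazil: (1 + 0.1360)/(1 + 0.1018) − 1 = 3.1040%
Differential = -0.2938% − 3.1040% = -3.3979% → -340 basis points.

-340 basis points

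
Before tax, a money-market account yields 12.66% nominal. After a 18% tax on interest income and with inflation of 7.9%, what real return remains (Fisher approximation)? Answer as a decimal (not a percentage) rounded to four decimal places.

After-tax nominal return = 12.66% × (1 − 0.18) = 10.3812%.
r ≈ 10.3812% − 7.9% → 0.0248.

0.0248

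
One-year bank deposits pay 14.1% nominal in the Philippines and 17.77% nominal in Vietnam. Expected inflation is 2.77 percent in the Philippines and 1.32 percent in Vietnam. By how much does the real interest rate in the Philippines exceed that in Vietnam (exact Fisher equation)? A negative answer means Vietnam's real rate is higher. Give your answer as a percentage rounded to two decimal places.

The Philippines: (1 + 0.1410)/(1 + 0.0277) − 1 = 11.0246%
Vietnam: (1 + 0.1777)/(1 + 0.0132) − 1 = 16.2357%
Differential = 11.0246% − 16.2357% = -5.2111% → -5.21%.

-5.21%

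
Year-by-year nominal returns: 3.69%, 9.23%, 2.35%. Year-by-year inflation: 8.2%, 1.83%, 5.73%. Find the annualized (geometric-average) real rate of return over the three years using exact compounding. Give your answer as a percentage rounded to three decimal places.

-0.164%

Nominal growth factor = 1.0369 × 1.0923 × 1.0235 = 1.15922211
Price-level growth factor = 1.0820 × 1.0183 × 1.0573 = 1.16493377
Real growth factor = 1.15922211 / 1.16493377 = 0.99509700
Annualized real rate = 0.99509700^(1/3) − 1 = -0.1637% → -0.164%.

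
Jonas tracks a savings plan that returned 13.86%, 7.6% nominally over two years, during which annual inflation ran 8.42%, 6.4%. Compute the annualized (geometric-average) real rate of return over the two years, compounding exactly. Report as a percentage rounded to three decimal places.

Compound the nominal returns: 1.1386 × 1.0760 = 1.22513360.
Compound inflation: 1.0842 × 1.0640 = 1.15358880.
Deflate: 1.22513360 / 1.15358880 = 1.06201933.
Annualized real rate = 1.06201933^(1/2) − 1 = 3.0543% → 3.054%.

3.054%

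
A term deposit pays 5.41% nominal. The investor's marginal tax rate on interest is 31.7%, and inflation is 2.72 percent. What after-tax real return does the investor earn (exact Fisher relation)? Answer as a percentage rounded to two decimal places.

After-tax nominal return = 5.41% × (1 − 0.317) = 3.69503%.
1 + r = 1.0369503 / 1.02720 = 1.009492
After-tax real rate = 1.009492 − 1 → 0.95%.

0.95%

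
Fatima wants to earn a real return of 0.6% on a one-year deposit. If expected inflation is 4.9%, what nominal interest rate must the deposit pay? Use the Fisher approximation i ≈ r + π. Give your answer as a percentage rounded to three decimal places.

i ≈ r + π = 0.6% + 4.9% = 5.500%.

5.500%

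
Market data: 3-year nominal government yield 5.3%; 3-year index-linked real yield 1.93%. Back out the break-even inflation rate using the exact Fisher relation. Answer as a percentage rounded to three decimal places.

3.306%

(1 + π) = (1 + i)/(1 + r) = 1.05300 / 1.01930 = 1.033062
Break-even inflation = 1.033062 − 1 → 3.306%.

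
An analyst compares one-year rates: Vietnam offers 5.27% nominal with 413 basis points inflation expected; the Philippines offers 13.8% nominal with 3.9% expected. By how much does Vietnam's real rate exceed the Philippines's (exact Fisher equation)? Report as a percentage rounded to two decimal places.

-8.43%

Vietnam: (1 + 0.0527)/(1 + 0.0413) − 1 = 1.0948%
The Philippines: (1 + 0.1380)/(1 + 0.0390) − 1 = 9.5284%
Differential = 1.0948% − 9.5284% = -8.4336% → -8.43%.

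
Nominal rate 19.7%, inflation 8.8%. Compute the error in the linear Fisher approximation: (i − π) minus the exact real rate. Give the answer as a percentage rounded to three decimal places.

0.882%

Approximate: r ≈ 19.700% − 8.800% = 10.9000%
Exact: (1 + 0.1970)/(1 + 0.0880) − 1 = 10.0184%
Error = 10.9000% − 10.0184% = 0.8816% → 0.882%.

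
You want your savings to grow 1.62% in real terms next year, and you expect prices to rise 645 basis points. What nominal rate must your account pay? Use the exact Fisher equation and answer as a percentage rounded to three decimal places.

8.174%

(1 + i) = (1 + r)(1 + π) = 1.01620 × 1.06450 = 1.0817449
i = 1.0817449 − 1, so the required nominal rate is 8.174%.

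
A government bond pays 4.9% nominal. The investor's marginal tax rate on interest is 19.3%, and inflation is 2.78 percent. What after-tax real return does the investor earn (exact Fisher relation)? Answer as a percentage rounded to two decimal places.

After-tax nominal return = 4.9% × (1 − 0.193) = 3.9543%.
1 + r = 1.039543 / 1.02780 = 1.011425
After-tax real rate = 1.011425 − 1 → 1.14%.

1.14%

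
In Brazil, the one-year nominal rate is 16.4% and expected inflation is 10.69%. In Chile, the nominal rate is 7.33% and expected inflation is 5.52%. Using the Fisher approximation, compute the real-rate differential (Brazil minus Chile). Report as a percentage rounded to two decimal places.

3.90%

Brazil: 16.4% − 10.69% = 5.710%
Chile: 7.33% − 5.52% = 1.810%
Differential = 3.900% → 3.90%.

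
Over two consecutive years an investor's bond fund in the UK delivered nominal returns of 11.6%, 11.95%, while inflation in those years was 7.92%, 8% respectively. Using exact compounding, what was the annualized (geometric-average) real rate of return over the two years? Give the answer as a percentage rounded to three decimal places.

3.534%

Nominal growth factor = 1.1160 × 1.1195 = 1.24936200
Price-level growth factor = 1.0792 × 1.0800 = 1.16553600
Real growth factor = 1.24936200 / 1.16553600 = 1.07192056
Annualized real rate = 1.07192056^(1/2) − 1 = 3.5336% → 3.534%.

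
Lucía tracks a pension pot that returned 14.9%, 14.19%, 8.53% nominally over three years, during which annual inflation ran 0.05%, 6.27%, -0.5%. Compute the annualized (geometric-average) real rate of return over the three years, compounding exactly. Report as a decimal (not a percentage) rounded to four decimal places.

0.1041

Nominal growth factor = 1.1490 × 1.1419 × 1.0853 = 1.42396038
Price-level growth factor = 1.0005 × 1.0627 × 0.9950 = 1.05791519
Real growth factor = 1.42396038 / 1.05791519 = 1.34600617
Annualized real rate = 1.34600617^(1/3) − 1 = 10.4118% → 0.1041.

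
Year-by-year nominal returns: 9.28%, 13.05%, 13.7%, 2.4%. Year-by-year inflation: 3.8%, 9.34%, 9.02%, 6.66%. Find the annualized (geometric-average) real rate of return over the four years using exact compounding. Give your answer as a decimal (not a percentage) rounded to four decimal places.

0.0218

Nominal growth factor = 1.0928 × 1.1305 × 1.1370 × 1.0240 = 1.43837350
Price-level growth factor = 1.0380 × 1.0934 × 1.0902 × 1.0666 = 1.31972724
Real growth factor = 1.43837350 / 1.31972724 = 1.08990211
Annualized real rate = 1.08990211^(1/4) − 1 = 2.1755% → 0.0218.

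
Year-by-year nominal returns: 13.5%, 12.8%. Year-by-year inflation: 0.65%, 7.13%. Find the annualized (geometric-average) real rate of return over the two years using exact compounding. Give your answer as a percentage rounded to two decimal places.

8.97%

Compound the nominal returns: 1.1350 × 1.1280 = 1.28028000.
Compound inflation: 1.0065 × 1.0713 = 1.07826345.
Deflate: 1.28028000 / 1.07826345 = 1.18735361.
Annualized real rate = 1.18735361^(1/2) − 1 = 8.9658% → 8.97%.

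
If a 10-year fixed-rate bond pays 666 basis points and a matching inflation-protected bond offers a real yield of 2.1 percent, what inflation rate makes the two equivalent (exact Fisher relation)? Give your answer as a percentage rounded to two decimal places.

(1 + π) = (1 + i)/(1 + r) = 1.06660 / 1.02100 = 1.044662
Break-even inflation = 1.044662 − 1 → 4.47%.

4.47%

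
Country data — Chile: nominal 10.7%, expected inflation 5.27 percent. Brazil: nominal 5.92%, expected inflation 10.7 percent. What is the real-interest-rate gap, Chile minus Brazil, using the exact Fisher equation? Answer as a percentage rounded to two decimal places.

Chile: (1 + 0.1070)/(1 + 0.0527) − 1 = 5.1582%
Brazil: (1 + 0.0592)/(1 + 0.1070) − 1 = -4.3180%
Differential = 5.1582% − (-4.3180%) = 9.4761% → 9.48%.

9.48%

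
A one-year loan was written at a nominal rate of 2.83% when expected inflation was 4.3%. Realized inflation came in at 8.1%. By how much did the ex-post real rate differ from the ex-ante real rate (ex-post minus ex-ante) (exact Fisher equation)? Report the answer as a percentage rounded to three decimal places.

-3.466%

Ex-ante: (1 + 0.0283)/(1 + 0.0430) − 1 = -1.4094%
Ex-post: (1 + 0.0283)/(1 + 0.0810) − 1 = -4.8751%
Difference (ex-post − ex-ante) = -3.4657% → -3.466%.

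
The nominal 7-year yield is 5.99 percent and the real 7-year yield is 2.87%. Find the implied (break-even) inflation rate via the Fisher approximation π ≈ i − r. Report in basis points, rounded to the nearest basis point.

π ≈ i − r = 5.99% − 2.87% → 312 basis points.

312 basis points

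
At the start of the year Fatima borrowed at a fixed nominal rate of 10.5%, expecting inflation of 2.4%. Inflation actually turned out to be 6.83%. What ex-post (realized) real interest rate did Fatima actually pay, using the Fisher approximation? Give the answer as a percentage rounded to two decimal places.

3.67%

Ex-post: 10.5% − 6.83% = 3.670%
So the realized real rate is 3.67%.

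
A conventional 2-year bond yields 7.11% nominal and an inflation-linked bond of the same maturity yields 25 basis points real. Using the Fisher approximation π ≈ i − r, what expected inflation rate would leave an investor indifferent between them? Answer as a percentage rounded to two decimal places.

6.86%

π ≈ i − r = 7.11% − 0.25% → 6.86%.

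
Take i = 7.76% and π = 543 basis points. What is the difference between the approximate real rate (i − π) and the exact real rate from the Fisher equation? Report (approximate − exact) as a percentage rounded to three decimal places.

0.120%

Approximate: r ≈ 7.760% − 5.430% = 2.3300%
Exact: (1 + 0.0776)/(1 + 0.0543) − 1 = 2.2100%
Error = 2.3300% − 2.2100% = 0.1200% → 0.120%.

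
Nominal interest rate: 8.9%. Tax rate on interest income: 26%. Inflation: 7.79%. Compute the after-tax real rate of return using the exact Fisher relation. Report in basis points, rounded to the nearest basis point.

-112 basis points

After-tax nominal return = 8.9% × (1 − 0.26) = 6.5860%.
1 + r = 1.06586 / 1.07790 = 0.988830
After-tax real rate = 0.988830 − 1 → -112 basis points.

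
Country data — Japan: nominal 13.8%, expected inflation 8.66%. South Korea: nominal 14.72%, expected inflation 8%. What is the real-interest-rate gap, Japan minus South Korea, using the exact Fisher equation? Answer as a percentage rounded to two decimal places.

Japan: (1 + 0.1380)/(1 + 0.0866) − 1 = 4.7304%
South Korea: (1 + 0.1472)/(1 + 0.0800) − 1 = 6.2222%
Differential = 4.7304% − 6.2222% = -1.4919% → -1.49%.

-1.49%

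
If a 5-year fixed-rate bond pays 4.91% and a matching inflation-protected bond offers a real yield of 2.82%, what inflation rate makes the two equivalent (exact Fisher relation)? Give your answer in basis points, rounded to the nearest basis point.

203 basis points

(1 + π) = (1 + i)/(1 + r) = 1.04910 / 1.02820 = 1.020327
Break-even inflation = 1.020327 − 1 → 203 basis points.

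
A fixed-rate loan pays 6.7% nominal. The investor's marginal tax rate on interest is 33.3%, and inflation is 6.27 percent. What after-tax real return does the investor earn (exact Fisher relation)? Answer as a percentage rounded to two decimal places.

-1.69%

After-tax nominal return = 6.7% × (1 − 0.333) = 4.4689%.
1 + r = 1.044689 / 1.06270 = 0.983052
After-tax real rate = 0.983052 − 1 → -1.69%.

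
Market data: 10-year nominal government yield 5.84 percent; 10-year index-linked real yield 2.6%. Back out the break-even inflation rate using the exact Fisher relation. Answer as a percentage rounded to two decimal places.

(1 + π) = (1 + i)/(1 + r) = 1.05840 / 1.02600 = 1.031579
Break-even inflation = 1.031579 − 1 → 3.16%.

3.16%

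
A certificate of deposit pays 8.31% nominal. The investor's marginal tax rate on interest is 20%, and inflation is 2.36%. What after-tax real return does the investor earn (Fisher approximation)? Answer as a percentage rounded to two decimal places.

4.29%

After-tax nominal return = 8.31% × (1 − 0.2) = 6.6480%.
r ≈ 6.6480% − 2.36% → 4.29%.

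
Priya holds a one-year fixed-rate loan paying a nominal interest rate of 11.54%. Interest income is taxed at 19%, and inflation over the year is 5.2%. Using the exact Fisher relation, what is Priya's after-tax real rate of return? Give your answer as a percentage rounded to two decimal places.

After-tax nominal return = 11.54% × (1 − 0.19) = 9.3474%.
1 + r = 1.093474 / 1.05200 = 1.039424
After-tax real rate = 1.039424 − 1 → 3.94%.

3.94%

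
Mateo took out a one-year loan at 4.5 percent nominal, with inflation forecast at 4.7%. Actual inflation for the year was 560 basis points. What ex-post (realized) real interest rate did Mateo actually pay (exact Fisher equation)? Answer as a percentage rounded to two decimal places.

-1.04%

Ex-post: (1 + 0.0450)/(1 + 0.0560) − 1 = -1.0417%
So the realized real rate is -1.04%.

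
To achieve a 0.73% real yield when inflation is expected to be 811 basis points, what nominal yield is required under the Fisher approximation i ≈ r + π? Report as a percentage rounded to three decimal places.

i ≈ r + π = 0.73% + 8.11% = 8.840%.

8.840%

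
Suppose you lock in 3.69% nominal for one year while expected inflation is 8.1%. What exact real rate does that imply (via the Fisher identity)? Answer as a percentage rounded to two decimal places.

-4.08%

By the Fisher identity, 1 + r = (1 + i)/(1 + π).
1 + r = 1.03690 / 1.08100 = 0.959204
r = 0.959204 − 1 = -4.0796%, i.e. -4.08%.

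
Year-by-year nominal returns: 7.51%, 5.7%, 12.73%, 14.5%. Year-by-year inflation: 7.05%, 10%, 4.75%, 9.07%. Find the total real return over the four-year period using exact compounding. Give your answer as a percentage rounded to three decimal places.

Compound the nominal returns: 1.0751 × 1.0570 × 1.1273 × 1.1450 = 1.466793.
Compound inflation: 1.0705 × 1.1000 × 1.0475 × 1.0907 = 1.345361.
Deflate: 1.466793 / 1.345361 = 1.090260.
Total real return = 1.090260 − 1 → 9.026%.

9.026%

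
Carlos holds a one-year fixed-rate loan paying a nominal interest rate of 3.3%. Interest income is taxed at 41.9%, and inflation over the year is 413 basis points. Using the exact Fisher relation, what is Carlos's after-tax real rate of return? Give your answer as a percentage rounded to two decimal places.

After-tax nominal return = 3.3% × (1 − 0.419) = 1.9173%.
1 + r = 1.019173 / 1.04130 = 0.978751
After-tax real rate = 0.978751 − 1 → -2.12%.

-2.12%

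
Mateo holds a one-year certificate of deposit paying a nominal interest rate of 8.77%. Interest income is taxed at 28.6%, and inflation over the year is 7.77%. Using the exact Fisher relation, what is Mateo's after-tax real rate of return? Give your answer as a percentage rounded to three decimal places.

After-tax nominal return = 8.77% × (1 − 0.286) = 6.26178%.
1 + r = 1.0626178 / 1.07770 = 0.9860052
After-tax real rate = 0.9860052 − 1 → -1.399%.

-1.399%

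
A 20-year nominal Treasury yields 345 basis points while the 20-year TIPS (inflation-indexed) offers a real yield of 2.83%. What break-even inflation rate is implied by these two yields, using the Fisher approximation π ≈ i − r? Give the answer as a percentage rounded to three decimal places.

π ≈ i − r = 3.45% − 2.83% → 0.620%.

0.620%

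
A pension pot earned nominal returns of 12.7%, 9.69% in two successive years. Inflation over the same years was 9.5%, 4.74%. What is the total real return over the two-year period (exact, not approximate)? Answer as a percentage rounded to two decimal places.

Nominal growth factor = 1.1270 × 1.0969 = 1.236206
Price-level growth factor = 1.0950 × 1.0474 = 1.146903
Real growth factor = 1.236206 / 1.146903 = 1.077865
Total real return = 1.077865 − 1 → 7.79%.

7.79%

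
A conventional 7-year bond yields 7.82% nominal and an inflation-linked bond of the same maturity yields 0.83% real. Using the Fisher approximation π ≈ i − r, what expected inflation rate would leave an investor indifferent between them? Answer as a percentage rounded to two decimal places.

π ≈ i − r = 7.82% − 0.83% → 6.99%.

6.99%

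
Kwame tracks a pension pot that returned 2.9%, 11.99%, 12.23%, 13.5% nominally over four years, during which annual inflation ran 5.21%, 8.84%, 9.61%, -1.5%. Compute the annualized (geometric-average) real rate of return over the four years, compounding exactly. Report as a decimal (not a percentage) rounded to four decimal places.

0.0439

Nominal growth factor = 1.0290 × 1.1199 × 1.1223 × 1.1350 = 1.46791005
Price-level growth factor = 1.0521 × 1.0884 × 1.0961 × 0.9850 = 1.23632304
Real growth factor = 1.46791005 / 1.23632304 = 1.18731918
Annualized real rate = 1.18731918^(1/4) − 1 = 4.3859% → 0.0439.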